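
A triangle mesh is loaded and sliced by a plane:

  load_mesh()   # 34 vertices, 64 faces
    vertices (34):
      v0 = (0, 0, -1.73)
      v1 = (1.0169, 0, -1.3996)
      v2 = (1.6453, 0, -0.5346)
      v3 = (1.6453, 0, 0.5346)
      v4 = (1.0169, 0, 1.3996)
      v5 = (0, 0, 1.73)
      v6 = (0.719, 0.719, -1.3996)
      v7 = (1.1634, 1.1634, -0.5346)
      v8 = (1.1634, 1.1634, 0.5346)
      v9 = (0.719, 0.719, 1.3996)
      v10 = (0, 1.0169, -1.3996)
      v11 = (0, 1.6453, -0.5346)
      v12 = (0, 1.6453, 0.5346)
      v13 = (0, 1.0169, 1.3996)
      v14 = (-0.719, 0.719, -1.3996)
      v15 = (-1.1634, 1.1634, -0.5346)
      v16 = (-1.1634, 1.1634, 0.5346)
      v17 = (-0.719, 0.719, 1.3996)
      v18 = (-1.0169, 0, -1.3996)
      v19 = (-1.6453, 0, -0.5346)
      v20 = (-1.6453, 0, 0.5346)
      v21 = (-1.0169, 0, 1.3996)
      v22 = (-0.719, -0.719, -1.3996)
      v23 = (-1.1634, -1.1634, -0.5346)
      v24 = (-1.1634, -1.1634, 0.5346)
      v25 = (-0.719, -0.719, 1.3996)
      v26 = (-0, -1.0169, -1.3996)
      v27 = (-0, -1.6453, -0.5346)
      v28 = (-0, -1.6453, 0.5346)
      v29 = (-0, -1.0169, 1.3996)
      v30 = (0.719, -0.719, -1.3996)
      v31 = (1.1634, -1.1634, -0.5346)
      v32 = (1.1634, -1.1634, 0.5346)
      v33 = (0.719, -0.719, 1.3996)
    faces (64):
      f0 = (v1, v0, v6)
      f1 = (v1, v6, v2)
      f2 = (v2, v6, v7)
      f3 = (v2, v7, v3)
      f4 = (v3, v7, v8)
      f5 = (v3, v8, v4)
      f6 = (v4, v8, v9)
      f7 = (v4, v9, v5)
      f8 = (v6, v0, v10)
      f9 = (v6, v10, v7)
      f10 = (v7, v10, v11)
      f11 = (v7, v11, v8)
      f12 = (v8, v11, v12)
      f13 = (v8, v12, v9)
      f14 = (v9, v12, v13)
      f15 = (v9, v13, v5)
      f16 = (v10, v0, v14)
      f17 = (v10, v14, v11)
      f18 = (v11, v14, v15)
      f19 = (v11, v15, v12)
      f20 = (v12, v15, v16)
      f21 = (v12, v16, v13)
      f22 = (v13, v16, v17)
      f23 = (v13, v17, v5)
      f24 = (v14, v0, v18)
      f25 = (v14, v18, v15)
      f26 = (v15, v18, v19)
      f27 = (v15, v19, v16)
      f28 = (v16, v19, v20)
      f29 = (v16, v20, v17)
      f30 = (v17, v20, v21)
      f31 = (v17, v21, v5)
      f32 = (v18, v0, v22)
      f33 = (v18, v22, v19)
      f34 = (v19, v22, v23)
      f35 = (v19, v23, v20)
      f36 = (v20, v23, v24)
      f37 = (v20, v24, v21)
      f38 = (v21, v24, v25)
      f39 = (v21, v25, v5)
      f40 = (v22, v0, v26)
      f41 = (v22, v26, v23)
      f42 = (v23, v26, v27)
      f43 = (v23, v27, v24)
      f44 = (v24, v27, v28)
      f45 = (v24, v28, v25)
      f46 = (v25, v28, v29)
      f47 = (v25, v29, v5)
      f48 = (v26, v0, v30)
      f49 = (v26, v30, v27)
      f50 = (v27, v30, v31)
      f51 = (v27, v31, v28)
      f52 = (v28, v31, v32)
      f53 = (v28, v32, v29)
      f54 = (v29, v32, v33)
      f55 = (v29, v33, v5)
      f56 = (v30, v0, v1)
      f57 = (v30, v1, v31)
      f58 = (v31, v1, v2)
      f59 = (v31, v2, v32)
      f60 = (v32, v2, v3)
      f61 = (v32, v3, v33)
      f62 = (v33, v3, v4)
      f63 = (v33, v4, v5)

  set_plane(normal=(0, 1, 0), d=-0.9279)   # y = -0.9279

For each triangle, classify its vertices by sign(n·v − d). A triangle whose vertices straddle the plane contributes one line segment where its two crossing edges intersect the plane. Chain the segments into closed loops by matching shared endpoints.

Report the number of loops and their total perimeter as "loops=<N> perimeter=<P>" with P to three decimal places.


Straddling triangles (20 of 64):
  (v19,v22,v23) [++-] → (-0.9279, -0.9279, -0.992988)–(-1.26095, -0.9279, -0.5346)  len=0.5666
  (v19,v23,v20) [+-+] → (-1.26095, -0.9279, -0.5346)–(-1.26095, -0.9279, -0.318168)  len=0.2164
  (v20,v23,v24) [+--] → (-1.26095, -0.9279, -0.318168)–(-1.26095, -0.9279, 0.5346)  len=0.8528
  (v20,v24,v21) [+-+] → (-1.26095, -0.9279, 0.5346)–(-1.13374, -0.9279, 0.709697)  len=0.2164
  (v21,v24,v25) [+-+] → (-1.13374, -0.9279, 0.709697)–(-0.9279, -0.9279, 0.992988)  len=0.3502
  (v22,v0,v26) [++-] → (0, -0.9279, -1.42852)–(-0.214807, -0.9279, -1.3996)  len=0.2167
  (v22,v26,v23) [+--] → (-0.214807, -0.9279, -1.3996)–(-0.9279, -0.9279, -0.992988)  len=0.8209
  (v24,v28,v25) [--+] → (-0.55685, -0.9279, 1.20452)–(-0.9279, -0.9279, 0.992988)  len=0.4271
  (v25,v28,v29) [+--] → (-0.55685, -0.9279, 1.20452)–(-0.214807, -0.9279, 1.3996)  len=0.3938
  (v25,v29,v5) [+-+] → (-0.214807, -0.9279, 1.3996)–(0, -0.9279, 1.42852)  len=0.2167
  (v26,v0,v30) [-++] → (0, -0.9279, -1.42852)–(0.214807, -0.9279, -1.3996)  len=0.2167
  (v26,v30,v27) [-+-] → (0.214807, -0.9279, -1.3996)–(0.55685, -0.9279, -1.20452)  len=0.3938
  (v27,v30,v31) [-+-] → (0.55685, -0.9279, -1.20452)–(0.9279, -0.9279, -0.992988)  len=0.4271
  (v29,v32,v33) [--+] → (0.9279, -0.9279, 0.992988)–(0.214807, -0.9279, 1.3996)  len=0.8209
  (v29,v33,v5) [-++] → (0.214807, -0.9279, 1.3996)–(0, -0.9279, 1.42852)  len=0.2167
  (v30,v1,v31) [++-] → (1.13374, -0.9279, -0.709697)–(0.9279, -0.9279, -0.992988)  len=0.3502
  (v31,v1,v2) [-++] → (1.13374, -0.9279, -0.709697)–(1.26095, -0.9279, -0.5346)  len=0.2164
  (v31,v2,v32) [-+-] → (1.26095, -0.9279, -0.5346)–(1.26095, -0.9279, 0.318168)  len=0.8528
  (v32,v2,v3) [-++] → (1.26095, -0.9279, 0.318168)–(1.26095, -0.9279, 0.5346)  len=0.2164
  (v32,v3,v33) [-++] → (1.26095, -0.9279, 0.5346)–(0.9279, -0.9279, 0.992988)  len=0.5666

Chained into 1 loop(s):
  loop 1: 20 segments, perimeter = 8.5553
Total perimeter = 8.555

loops=1 perimeter=8.555


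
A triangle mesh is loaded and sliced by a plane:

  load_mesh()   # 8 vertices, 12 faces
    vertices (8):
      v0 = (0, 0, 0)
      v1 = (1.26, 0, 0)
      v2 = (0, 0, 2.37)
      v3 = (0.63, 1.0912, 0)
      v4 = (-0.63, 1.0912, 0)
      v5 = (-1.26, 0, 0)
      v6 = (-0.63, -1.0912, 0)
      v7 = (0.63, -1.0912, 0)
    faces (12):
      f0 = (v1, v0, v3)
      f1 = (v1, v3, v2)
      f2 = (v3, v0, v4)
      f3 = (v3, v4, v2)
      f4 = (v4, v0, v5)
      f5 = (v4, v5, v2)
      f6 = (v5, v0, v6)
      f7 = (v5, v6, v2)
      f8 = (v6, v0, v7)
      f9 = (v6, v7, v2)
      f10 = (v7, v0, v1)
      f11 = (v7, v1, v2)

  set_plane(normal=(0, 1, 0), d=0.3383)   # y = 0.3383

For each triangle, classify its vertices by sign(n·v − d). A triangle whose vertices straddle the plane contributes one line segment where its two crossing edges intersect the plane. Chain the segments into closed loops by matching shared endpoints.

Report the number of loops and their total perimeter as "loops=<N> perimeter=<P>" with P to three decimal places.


Straddling triangles (6 of 12):
  (v1,v0,v3) [--+] → (0.195316, 0.3383, 0)–(1.06468, 0.3383, 0)  len=0.8694
  (v1,v3,v2) [-+-] → (1.06468, 0.3383, 0)–(0.195316, 0.3383, 1.63524)  len=1.8520
  (v3,v0,v4) [+-+] → (0.195316, 0.3383, 0)–(-0.195316, 0.3383, 0)  len=0.3906
  (v3,v4,v2) [++-] → (-0.195316, 0.3383, 1.63524)–(0.195316, 0.3383, 1.63524)  len=0.3906
  (v4,v0,v5) [+--] → (-0.195316, 0.3383, 0)–(-1.06468, 0.3383, 0)  len=0.8694
  (v4,v5,v2) [+--] → (-1.06468, 0.3383, 0)–(-0.195316, 0.3383, 1.63524)  len=1.8520

Chained into 1 loop(s):
  loop 1: 6 segments, perimeter = 6.2239
Total perimeter = 6.224

loops=1 perimeter=6.224


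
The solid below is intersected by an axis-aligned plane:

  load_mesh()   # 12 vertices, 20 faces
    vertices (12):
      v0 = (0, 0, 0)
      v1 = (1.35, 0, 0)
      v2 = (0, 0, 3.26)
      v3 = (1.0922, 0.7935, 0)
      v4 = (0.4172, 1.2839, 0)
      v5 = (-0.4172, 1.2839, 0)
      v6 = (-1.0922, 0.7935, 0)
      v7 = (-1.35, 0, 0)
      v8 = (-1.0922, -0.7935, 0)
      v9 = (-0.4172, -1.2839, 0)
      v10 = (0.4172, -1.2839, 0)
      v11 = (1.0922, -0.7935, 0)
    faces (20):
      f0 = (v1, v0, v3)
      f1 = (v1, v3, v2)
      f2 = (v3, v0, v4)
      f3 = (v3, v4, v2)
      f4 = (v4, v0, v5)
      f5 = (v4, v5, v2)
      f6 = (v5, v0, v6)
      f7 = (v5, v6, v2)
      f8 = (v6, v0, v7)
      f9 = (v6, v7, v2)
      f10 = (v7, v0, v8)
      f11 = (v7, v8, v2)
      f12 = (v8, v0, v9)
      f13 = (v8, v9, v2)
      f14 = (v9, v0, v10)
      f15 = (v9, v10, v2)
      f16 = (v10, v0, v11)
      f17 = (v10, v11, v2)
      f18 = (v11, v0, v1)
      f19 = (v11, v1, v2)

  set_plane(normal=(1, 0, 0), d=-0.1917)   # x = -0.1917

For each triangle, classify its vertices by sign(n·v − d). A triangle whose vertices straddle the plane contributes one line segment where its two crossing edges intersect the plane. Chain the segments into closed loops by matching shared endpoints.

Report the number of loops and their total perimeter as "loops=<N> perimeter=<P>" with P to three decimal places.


Straddling triangles (12 of 20):
  (v4,v0,v5) [++-] → (-0.1917, 0.589942, 0)–(-0.1917, 1.2839, 0)  len=0.6940
  (v4,v5,v2) [+-+] → (-0.1917, 1.2839, 0)–(-0.1917, 0.589942, 1.76206)  len=1.8938
  (v5,v0,v6) [-+-] → (-0.1917, 0.589942, 0)–(-0.1917, 0.139273, 0)  len=0.4507
  (v5,v6,v2) [--+] → (-0.1917, 0.139273, 2.68781)–(-0.1917, 0.589942, 1.76206)  len=1.0296
  (v6,v0,v7) [-+-] → (-0.1917, 0.139273, 0)–(-0.1917, 0, 0)  len=0.1393
  (v6,v7,v2) [--+] → (-0.1917, 0, 2.79708)–(-0.1917, 0.139273, 2.68781)  len=0.1770
  (v7,v0,v8) [-+-] → (-0.1917, 0, 0)–(-0.1917, -0.139273, 0)  len=0.1393
  (v7,v8,v2) [--+] → (-0.1917, -0.139273, 2.68781)–(-0.1917, 0, 2.79708)  len=0.1770
  (v8,v0,v9) [-+-] → (-0.1917, -0.139273, 0)–(-0.1917, -0.589942, 0)  len=0.4507
  (v8,v9,v2) [--+] → (-0.1917, -0.589942, 1.76206)–(-0.1917, -0.139273, 2.68781)  len=1.0296
  (v9,v0,v10) [-++] → (-0.1917, -0.589942, 0)–(-0.1917, -1.2839, 0)  len=0.6940
  (v9,v10,v2) [-++] → (-0.1917, -1.2839, 0)–(-0.1917, -0.589942, 1.76206)  len=1.8938

Chained into 1 loop(s):
  loop 1: 12 segments, perimeter = 8.7687
Total perimeter = 8.769

loops=1 perimeter=8.769


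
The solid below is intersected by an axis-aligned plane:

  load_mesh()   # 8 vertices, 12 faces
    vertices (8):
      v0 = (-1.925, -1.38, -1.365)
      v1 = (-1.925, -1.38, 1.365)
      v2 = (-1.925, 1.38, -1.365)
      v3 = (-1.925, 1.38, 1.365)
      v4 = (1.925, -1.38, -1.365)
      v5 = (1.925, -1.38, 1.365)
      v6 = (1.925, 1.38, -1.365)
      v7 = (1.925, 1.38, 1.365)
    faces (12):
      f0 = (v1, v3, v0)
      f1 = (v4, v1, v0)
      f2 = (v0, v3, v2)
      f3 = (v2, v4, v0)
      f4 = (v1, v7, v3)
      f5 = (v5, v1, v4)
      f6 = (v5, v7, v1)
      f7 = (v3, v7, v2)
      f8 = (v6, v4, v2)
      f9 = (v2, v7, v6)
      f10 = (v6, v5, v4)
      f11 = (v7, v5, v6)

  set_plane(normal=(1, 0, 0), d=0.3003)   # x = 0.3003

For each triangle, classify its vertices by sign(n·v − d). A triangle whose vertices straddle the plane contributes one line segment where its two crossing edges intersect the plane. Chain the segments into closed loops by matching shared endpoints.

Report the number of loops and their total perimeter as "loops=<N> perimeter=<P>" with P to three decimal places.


loops=1 perimeter=10.980

Straddling triangles (8 of 12):
  (v4,v1,v0) [+--] → (0.3003, -1.38, -0.21294)–(0.3003, -1.38, -1.365)  len=1.1521
  (v2,v4,v0) [-+-] → (0.3003, -0.21528, -1.365)–(0.3003, -1.38, -1.365)  len=1.1647
  (v1,v7,v3) [-+-] → (0.3003, 0.21528, 1.365)–(0.3003, 1.38, 1.365)  len=1.1647
  (v5,v1,v4) [+-+] → (0.3003, -1.38, 1.365)–(0.3003, -1.38, -0.21294)  len=1.5779
  (v5,v7,v1) [++-] → (0.3003, 0.21528, 1.365)–(0.3003, -1.38, 1.365)  len=1.5953
  (v3,v7,v2) [-+-] → (0.3003, 1.38, 1.365)–(0.3003, 1.38, 0.21294)  len=1.1521
  (v6,v4,v2) [++-] → (0.3003, -0.21528, -1.365)–(0.3003, 1.38, -1.365)  len=1.5953
  (v2,v7,v6) [-++] → (0.3003, 1.38, 0.21294)–(0.3003, 1.38, -1.365)  len=1.5779

Chained into 1 loop(s):
  loop 1: 8 segments, perimeter = 10.9800
Total perimeter = 10.980


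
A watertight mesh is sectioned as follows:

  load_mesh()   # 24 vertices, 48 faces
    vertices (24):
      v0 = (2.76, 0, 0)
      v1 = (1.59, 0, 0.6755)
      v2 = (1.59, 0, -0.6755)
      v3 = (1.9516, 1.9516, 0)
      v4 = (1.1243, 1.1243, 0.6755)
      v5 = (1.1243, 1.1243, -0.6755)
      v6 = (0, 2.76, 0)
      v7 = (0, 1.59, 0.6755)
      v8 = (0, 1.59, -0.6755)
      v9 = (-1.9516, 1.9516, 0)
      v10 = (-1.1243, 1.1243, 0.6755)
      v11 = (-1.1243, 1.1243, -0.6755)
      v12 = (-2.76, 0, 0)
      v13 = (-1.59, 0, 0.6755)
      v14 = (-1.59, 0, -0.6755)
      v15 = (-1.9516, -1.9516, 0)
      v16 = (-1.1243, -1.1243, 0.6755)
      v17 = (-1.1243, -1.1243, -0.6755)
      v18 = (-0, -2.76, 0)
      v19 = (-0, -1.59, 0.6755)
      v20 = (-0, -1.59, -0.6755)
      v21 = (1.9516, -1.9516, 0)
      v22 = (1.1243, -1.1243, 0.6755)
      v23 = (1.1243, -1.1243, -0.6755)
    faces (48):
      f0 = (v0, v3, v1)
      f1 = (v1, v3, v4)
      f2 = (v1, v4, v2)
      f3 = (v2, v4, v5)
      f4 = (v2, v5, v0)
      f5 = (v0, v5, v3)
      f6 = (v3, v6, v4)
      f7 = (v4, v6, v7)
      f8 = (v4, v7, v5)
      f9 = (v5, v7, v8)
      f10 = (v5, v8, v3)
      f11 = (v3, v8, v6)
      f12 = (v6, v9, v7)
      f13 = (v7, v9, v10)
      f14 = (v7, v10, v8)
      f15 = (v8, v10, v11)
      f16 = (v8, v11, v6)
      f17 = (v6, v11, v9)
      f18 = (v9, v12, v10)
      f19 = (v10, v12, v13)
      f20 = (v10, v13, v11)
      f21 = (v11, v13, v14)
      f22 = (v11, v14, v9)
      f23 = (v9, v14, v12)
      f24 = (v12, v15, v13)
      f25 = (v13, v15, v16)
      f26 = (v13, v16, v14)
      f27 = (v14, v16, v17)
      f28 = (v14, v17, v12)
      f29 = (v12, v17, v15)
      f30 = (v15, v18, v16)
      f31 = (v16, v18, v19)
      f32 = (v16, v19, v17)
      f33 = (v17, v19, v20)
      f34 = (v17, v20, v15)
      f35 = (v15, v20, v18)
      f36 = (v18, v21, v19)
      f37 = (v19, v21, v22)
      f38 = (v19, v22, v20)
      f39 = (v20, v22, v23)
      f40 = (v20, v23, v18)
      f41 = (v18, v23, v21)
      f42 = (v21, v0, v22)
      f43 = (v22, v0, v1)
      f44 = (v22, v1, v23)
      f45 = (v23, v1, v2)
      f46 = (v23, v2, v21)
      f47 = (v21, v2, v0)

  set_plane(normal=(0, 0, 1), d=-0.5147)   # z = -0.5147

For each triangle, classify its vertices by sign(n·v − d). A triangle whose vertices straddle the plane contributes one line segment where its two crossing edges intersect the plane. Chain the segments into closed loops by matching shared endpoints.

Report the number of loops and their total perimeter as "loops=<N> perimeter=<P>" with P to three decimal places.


Straddling triangles (32 of 48):
  (v1,v4,v2) [++-] → (1.53457, 0.133817, -0.5147)–(1.59, 0, -0.5147)  len=0.1448
  (v2,v4,v5) [-+-] → (1.53457, 0.133817, -0.5147)–(1.1243, 1.1243, -0.5147)  len=1.0721
  (v2,v5,v0) [--+] → (1.51367, 0.856665, -0.5147)–(1.86851, 0, -0.5147)  len=0.9272
  (v0,v5,v3) [+-+] → (1.51367, 0.856665, -0.5147)–(1.32124, 1.32124, -0.5147)  len=0.5028
  (v4,v7,v5) [++-] → (0.990483, 1.17973, -0.5147)–(1.1243, 1.1243, -0.5147)  len=0.1448
  (v5,v7,v8) [-+-] → (0.990483, 1.17973, -0.5147)–(0, 1.59, -0.5147)  len=1.0721
  (v5,v8,v3) [--+] → (0.46457, 1.67608, -0.5147)–(1.32124, 1.32124, -0.5147)  len=0.9272
  (v3,v8,v6) [+-+] → (0.46457, 1.67608, -0.5147)–(0, 1.86851, -0.5147)  len=0.5028
  (v7,v10,v8) [++-] → (-0.133817, 1.53457, -0.5147)–(0, 1.59, -0.5147)  len=0.1448
  (v8,v10,v11) [-+-] → (-0.133817, 1.53457, -0.5147)–(-1.1243, 1.1243, -0.5147)  len=1.0721
  (v8,v11,v6) [--+] → (-0.856665, 1.51367, -0.5147)–(0, 1.86851, -0.5147)  len=0.9272
  (v6,v11,v9) [+-+] → (-0.856665, 1.51367, -0.5147)–(-1.32124, 1.32124, -0.5147)  len=0.5028
  (v10,v13,v11) [++-] → (-1.17973, 0.990483, -0.5147)–(-1.1243, 1.1243, -0.5147)  len=0.1448
  (v11,v13,v14) [-+-] → (-1.17973, 0.990483, -0.5147)–(-1.59, 0, -0.5147)  len=1.0721
  (v11,v14,v9) [--+] → (-1.67608, 0.46457, -0.5147)–(-1.32124, 1.32124, -0.5147)  len=0.9272
  (v9,v14,v12) [+-+] → (-1.67608, 0.46457, -0.5147)–(-1.86851, 0, -0.5147)  len=0.5028
  (v13,v16,v14) [++-] → (-1.53457, -0.133817, -0.5147)–(-1.59, 0, -0.5147)  len=0.1448
  (v14,v16,v17) [-+-] → (-1.53457, -0.133817, -0.5147)–(-1.1243, -1.1243, -0.5147)  len=1.0721
  (v14,v17,v12) [--+] → (-1.51367, -0.856665, -0.5147)–(-1.86851, 0, -0.5147)  len=0.9272
  (v12,v17,v15) [+-+] → (-1.51367, -0.856665, -0.5147)–(-1.32124, -1.32124, -0.5147)  len=0.5028
  (v16,v19,v17) [++-] → (-0.990483, -1.17973, -0.5147)–(-1.1243, -1.1243, -0.5147)  len=0.1448
  (v17,v19,v20) [-+-] → (-0.990483, -1.17973, -0.5147)–(0, -1.59, -0.5147)  len=1.0721
  (v17,v20,v15) [--+] → (-0.46457, -1.67608, -0.5147)–(-1.32124, -1.32124, -0.5147)  len=0.9272
  (v15,v20,v18) [+-+] → (-0.46457, -1.67608, -0.5147)–(0, -1.86851, -0.5147)  len=0.5028
  (v19,v22,v20) [++-] → (0.133817, -1.53457, -0.5147)–(0, -1.59, -0.5147)  len=0.1448
  (v20,v22,v23) [-+-] → (0.133817, -1.53457, -0.5147)–(1.1243, -1.1243, -0.5147)  len=1.0721
  (v20,v23,v18) [--+] → (0.856665, -1.51367, -0.5147)–(0, -1.86851, -0.5147)  len=0.9272
  (v18,v23,v21) [+-+] → (0.856665, -1.51367, -0.5147)–(1.32124, -1.32124, -0.5147)  len=0.5028
  (v22,v1,v23) [++-] → (1.17973, -0.990483, -0.5147)–(1.1243, -1.1243, -0.5147)  len=0.1448
  (v23,v1,v2) [-+-] → (1.17973, -0.990483, -0.5147)–(1.59, 0, -0.5147)  len=1.0721
  (v23,v2,v21) [--+] → (1.67608, -0.46457, -0.5147)–(1.32124, -1.32124, -0.5147)  len=0.9272
  (v21,v2,v0) [+-+] → (1.67608, -0.46457, -0.5147)–(1.86851, 0, -0.5147)  len=0.5028

Chained into 2 loop(s):
  loop 1: 16 segments, perimeter = 9.7355
  loop 2: 16 segments, perimeter = 11.4408
Total perimeter = 21.176

loops=2 perimeter=21.176


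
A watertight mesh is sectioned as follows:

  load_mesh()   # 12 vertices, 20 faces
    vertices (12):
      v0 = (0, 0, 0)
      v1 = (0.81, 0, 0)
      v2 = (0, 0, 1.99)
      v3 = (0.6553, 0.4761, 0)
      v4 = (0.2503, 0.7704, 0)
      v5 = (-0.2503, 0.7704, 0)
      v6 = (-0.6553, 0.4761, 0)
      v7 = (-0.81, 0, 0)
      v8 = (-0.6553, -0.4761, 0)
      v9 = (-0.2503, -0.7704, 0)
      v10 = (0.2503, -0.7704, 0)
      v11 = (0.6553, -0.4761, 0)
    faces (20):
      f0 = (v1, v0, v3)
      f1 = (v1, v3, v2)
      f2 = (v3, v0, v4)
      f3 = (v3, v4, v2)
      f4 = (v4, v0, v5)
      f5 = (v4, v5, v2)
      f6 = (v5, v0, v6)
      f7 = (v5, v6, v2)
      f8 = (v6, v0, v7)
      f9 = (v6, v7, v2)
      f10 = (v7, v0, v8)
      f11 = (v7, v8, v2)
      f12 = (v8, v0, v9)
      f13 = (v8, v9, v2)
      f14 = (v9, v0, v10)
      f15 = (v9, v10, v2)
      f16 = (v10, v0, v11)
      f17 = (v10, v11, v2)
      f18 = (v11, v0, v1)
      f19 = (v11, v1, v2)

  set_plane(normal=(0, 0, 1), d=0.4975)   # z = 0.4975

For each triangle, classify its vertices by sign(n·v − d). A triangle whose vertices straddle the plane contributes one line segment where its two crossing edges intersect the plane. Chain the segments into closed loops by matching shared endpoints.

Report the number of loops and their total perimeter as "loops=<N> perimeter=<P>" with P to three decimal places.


Straddling triangles (10 of 20):
  (v1,v3,v2) [--+] → (0.491475, 0.357075, 0.4975)–(0.6075, 0, 0.4975)  len=0.3755
  (v3,v4,v2) [--+] → (0.187725, 0.5778, 0.4975)–(0.491475, 0.357075, 0.4975)  len=0.3755
  (v4,v5,v2) [--+] → (-0.187725, 0.5778, 0.4975)–(0.187725, 0.5778, 0.4975)  len=0.3755
  (v5,v6,v2) [--+] → (-0.491475, 0.357075, 0.4975)–(-0.187725, 0.5778, 0.4975)  len=0.3755
  (v6,v7,v2) [--+] → (-0.6075, 0, 0.4975)–(-0.491475, 0.357075, 0.4975)  len=0.3755
  (v7,v8,v2) [--+] → (-0.491475, -0.357075, 0.4975)–(-0.6075, 0, 0.4975)  len=0.3755
  (v8,v9,v2) [--+] → (-0.187725, -0.5778, 0.4975)–(-0.491475, -0.357075, 0.4975)  len=0.3755
  (v9,v10,v2) [--+] → (0.187725, -0.5778, 0.4975)–(-0.187725, -0.5778, 0.4975)  len=0.3755
  (v10,v11,v2) [--+] → (0.491475, -0.357075, 0.4975)–(0.187725, -0.5778, 0.4975)  len=0.3755
  (v11,v1,v2) [--+] → (0.6075, 0, 0.4975)–(0.491475, -0.357075, 0.4975)  len=0.3755

Chained into 1 loop(s):
  loop 1: 10 segments, perimeter = 3.7546
Total perimeter = 3.755

loops=1 perimeter=3.755


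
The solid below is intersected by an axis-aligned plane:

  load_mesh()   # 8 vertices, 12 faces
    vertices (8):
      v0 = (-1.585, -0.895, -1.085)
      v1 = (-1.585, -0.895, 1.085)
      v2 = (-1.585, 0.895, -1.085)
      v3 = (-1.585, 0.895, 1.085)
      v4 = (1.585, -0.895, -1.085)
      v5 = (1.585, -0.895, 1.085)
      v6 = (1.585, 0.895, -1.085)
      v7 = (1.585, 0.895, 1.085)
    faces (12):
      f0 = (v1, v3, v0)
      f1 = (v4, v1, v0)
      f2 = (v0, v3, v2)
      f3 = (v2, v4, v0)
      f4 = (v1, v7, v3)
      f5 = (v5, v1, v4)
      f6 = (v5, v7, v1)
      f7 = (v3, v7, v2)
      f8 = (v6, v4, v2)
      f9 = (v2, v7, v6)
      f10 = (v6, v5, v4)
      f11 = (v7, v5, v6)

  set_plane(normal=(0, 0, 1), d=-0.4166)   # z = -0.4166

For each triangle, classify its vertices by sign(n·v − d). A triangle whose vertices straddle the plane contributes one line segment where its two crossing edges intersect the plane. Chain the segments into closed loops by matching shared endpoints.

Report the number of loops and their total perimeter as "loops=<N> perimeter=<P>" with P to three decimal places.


loops=1 perimeter=9.920

Straddling triangles (8 of 12):
  (v1,v3,v0) [++-] → (-1.585, -0.343647, -0.4166)–(-1.585, -0.895, -0.4166)  len=0.5514
  (v4,v1,v0) [-+-] → (0.608582, -0.895, -0.4166)–(-1.585, -0.895, -0.4166)  len=2.1936
  (v0,v3,v2) [-+-] → (-1.585, -0.343647, -0.4166)–(-1.585, 0.895, -0.4166)  len=1.2386
  (v5,v1,v4) [++-] → (0.608582, -0.895, -0.4166)–(1.585, -0.895, -0.4166)  len=0.9764
  (v3,v7,v2) [++-] → (-0.608582, 0.895, -0.4166)–(-1.585, 0.895, -0.4166)  len=0.9764
  (v2,v7,v6) [-+-] → (-0.608582, 0.895, -0.4166)–(1.585, 0.895, -0.4166)  len=2.1936
  (v6,v5,v4) [-+-] → (1.585, 0.343647, -0.4166)–(1.585, -0.895, -0.4166)  len=1.2386
  (v7,v5,v6) [++-] → (1.585, 0.343647, -0.4166)–(1.585, 0.895, -0.4166)  len=0.5514

Chained into 1 loop(s):
  loop 1: 8 segments, perimeter = 9.9200
Total perimeter = 9.920


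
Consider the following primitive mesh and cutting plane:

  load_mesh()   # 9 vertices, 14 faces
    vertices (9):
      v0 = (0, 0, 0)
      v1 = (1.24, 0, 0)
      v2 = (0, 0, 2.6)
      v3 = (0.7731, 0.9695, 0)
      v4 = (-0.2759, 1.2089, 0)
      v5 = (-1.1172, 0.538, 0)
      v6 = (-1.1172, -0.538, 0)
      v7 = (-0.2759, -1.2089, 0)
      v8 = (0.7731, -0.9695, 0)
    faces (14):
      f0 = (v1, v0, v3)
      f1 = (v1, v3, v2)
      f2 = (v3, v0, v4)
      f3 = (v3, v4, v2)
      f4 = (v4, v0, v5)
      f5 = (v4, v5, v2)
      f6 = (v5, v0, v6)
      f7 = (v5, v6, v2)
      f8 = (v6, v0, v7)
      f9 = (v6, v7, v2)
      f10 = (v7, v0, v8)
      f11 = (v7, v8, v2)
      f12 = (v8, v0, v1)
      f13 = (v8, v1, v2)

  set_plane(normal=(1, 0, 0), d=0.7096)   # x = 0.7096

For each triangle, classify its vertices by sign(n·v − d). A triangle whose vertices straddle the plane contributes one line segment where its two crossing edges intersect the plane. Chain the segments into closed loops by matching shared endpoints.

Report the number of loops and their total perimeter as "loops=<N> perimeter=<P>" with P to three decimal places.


Straddling triangles (8 of 14):
  (v1,v0,v3) [+-+] → (0.7096, 0, 0)–(0.7096, 0.889868, 0)  len=0.8899
  (v1,v3,v2) [++-] → (0.7096, 0.889868, 0.213556)–(0.7096, 0, 1.11213)  len=1.2646
  (v3,v0,v4) [+--] → (0.7096, 0.889868, 0)–(0.7096, 0.983992, 0)  len=0.0941
  (v3,v4,v2) [+--] → (0.7096, 0.983992, 0)–(0.7096, 0.889868, 0.213556)  len=0.2334
  (v7,v0,v8) [--+] → (0.7096, -0.889868, 0)–(0.7096, -0.983992, 0)  len=0.0941
  (v7,v8,v2) [-+-] → (0.7096, -0.983992, 0)–(0.7096, -0.889868, 0.213556)  len=0.2334
  (v8,v0,v1) [+-+] → (0.7096, -0.889868, 0)–(0.7096, 0, 0)  len=0.8899
  (v8,v1,v2) [++-] → (0.7096, 0, 1.11213)–(0.7096, -0.889868, 0.213556)  len=1.2646

Chained into 1 loop(s):
  loop 1: 8 segments, perimeter = 4.9640
Total perimeter = 4.964

loops=1 perimeter=4.964


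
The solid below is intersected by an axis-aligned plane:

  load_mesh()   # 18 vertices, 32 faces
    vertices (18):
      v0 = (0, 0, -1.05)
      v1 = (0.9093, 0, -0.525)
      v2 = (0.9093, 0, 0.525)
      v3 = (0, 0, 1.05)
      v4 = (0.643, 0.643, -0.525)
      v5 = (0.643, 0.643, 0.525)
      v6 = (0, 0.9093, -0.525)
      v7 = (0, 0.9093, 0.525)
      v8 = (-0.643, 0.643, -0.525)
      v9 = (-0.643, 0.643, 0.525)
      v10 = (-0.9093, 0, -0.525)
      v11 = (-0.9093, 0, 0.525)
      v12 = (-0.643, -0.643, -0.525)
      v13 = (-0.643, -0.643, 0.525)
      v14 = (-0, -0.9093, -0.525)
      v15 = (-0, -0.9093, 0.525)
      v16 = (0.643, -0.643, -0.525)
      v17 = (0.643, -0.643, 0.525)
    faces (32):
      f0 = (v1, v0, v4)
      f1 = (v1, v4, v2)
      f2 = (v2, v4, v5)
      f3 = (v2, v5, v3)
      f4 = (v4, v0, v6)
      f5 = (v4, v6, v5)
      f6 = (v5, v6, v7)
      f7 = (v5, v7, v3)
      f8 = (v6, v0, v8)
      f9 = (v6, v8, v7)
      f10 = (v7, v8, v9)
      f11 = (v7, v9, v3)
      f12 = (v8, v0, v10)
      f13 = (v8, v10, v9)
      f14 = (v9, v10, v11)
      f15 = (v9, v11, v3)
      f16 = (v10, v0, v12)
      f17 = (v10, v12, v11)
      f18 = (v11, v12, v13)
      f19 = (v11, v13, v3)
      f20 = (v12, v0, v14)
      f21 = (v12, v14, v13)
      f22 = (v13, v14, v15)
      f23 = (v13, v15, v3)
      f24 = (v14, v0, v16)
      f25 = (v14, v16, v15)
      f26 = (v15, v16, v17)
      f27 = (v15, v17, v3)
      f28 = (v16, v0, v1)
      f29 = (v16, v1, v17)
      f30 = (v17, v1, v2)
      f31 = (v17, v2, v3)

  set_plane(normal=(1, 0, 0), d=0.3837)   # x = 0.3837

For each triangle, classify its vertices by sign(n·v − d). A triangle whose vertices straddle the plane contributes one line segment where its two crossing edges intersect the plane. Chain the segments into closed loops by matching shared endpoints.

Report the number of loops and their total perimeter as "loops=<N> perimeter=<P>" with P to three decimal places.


loops=1 perimeter=5.372

Straddling triangles (12 of 32):
  (v1,v0,v4) [+-+] → (0.3837, 0, -0.828464)–(0.3837, 0.3837, -0.736715)  len=0.3945
  (v2,v5,v3) [++-] → (0.3837, 0.3837, 0.736715)–(0.3837, 0, 0.828464)  len=0.3945
  (v4,v0,v6) [+--] → (0.3837, 0.3837, -0.736715)–(0.3837, 0.75039, -0.525)  len=0.4234
  (v4,v6,v5) [+-+] → (0.3837, 0.75039, -0.525)–(0.3837, 0.75039, 0.101571)  len=0.6266
  (v5,v6,v7) [+--] → (0.3837, 0.75039, 0.101571)–(0.3837, 0.75039, 0.525)  len=0.4234
  (v5,v7,v3) [+--] → (0.3837, 0.75039, 0.525)–(0.3837, 0.3837, 0.736715)  len=0.4234
  (v14,v0,v16) [--+] → (0.3837, -0.3837, -0.736715)–(0.3837, -0.75039, -0.525)  len=0.4234
  (v14,v16,v15) [-+-] → (0.3837, -0.75039, -0.525)–(0.3837, -0.75039, -0.101571)  len=0.4234
  (v15,v16,v17) [-++] → (0.3837, -0.75039, -0.101571)–(0.3837, -0.75039, 0.525)  len=0.6266
  (v15,v17,v3) [-+-] → (0.3837, -0.75039, 0.525)–(0.3837, -0.3837, 0.736715)  len=0.4234
  (v16,v0,v1) [+-+] → (0.3837, -0.3837, -0.736715)–(0.3837, 0, -0.828464)  len=0.3945
  (v17,v2,v3) [++-] → (0.3837, 0, 0.828464)–(0.3837, -0.3837, 0.736715)  len=0.3945

Chained into 1 loop(s):
  loop 1: 12 segments, perimeter = 5.3717
Total perimeter = 5.372


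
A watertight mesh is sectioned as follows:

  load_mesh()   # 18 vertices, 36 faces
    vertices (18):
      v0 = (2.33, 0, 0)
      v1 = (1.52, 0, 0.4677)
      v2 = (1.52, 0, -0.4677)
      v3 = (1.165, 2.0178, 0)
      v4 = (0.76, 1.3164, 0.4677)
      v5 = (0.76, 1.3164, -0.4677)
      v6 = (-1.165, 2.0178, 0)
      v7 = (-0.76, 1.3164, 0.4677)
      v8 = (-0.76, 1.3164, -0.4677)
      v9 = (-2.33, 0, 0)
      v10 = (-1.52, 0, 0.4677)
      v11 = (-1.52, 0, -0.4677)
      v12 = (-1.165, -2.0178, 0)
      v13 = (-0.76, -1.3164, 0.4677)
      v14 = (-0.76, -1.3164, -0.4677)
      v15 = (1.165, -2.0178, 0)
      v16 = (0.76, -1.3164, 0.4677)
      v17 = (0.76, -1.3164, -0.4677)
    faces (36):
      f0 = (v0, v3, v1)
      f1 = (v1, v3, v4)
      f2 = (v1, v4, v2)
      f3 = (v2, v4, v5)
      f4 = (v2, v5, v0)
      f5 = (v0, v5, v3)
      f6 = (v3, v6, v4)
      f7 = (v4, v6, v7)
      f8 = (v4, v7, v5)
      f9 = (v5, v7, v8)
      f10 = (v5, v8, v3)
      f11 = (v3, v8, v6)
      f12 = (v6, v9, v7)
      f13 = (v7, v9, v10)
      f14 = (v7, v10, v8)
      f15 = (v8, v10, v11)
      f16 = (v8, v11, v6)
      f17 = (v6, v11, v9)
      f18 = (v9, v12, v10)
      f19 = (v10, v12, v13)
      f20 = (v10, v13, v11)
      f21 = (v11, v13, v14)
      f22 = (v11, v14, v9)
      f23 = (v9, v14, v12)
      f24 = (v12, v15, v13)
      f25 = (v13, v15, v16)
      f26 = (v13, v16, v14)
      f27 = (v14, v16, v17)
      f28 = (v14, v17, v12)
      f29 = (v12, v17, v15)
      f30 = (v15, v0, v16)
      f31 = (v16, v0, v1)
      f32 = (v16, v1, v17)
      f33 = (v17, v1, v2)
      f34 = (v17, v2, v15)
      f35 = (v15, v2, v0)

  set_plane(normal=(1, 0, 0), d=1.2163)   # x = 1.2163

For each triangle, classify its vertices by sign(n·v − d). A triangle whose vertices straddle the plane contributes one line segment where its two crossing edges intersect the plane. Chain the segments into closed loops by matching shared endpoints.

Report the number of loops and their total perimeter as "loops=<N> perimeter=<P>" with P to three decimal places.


Straddling triangles (12 of 36):
  (v0,v3,v1) [+-+] → (1.2163, 1.92895, 0)–(1.2163, 1.72621, 0.0675859)  len=0.2137
  (v1,v3,v4) [+--] → (1.2163, 1.72621, 0.0675859)–(1.2163, 0.52604, 0.4677)  len=1.2651
  (v1,v4,v2) [+-+] → (1.2163, 0.52604, 0.4677)–(1.2163, 0.52604, -0.0939092)  len=0.5616
  (v2,v4,v5) [+--] → (1.2163, 0.52604, -0.0939092)–(1.2163, 0.52604, -0.4677)  len=0.3738
  (v2,v5,v0) [+-+] → (1.2163, 0.52604, -0.4677)–(1.2163, 0.933806, -0.331769)  len=0.4298
  (v0,v5,v3) [+--] → (1.2163, 0.933806, -0.331769)–(1.2163, 1.92895, 0)  len=1.0490
  (v15,v0,v16) [-+-] → (1.2163, -1.92895, 0)–(1.2163, -0.933806, 0.331769)  len=1.0490
  (v16,v0,v1) [-++] → (1.2163, -0.933806, 0.331769)–(1.2163, -0.52604, 0.4677)  len=0.4298
  (v16,v1,v17) [-+-] → (1.2163, -0.52604, 0.4677)–(1.2163, -0.52604, 0.0939092)  len=0.3738
  (v17,v1,v2) [-++] → (1.2163, -0.52604, 0.0939092)–(1.2163, -0.52604, -0.4677)  len=0.5616
  (v17,v2,v15) [-+-] → (1.2163, -0.52604, -0.4677)–(1.2163, -1.72621, -0.0675859)  len=1.2651
  (v15,v2,v0) [-++] → (1.2163, -1.72621, -0.0675859)–(1.2163, -1.92895, 0)  len=0.2137

Chained into 2 loop(s):
  loop 1: 6 segments, perimeter = 3.8930
  loop 2: 6 segments, perimeter = 3.8930
Total perimeter = 7.786

loops=2 perimeter=7.786


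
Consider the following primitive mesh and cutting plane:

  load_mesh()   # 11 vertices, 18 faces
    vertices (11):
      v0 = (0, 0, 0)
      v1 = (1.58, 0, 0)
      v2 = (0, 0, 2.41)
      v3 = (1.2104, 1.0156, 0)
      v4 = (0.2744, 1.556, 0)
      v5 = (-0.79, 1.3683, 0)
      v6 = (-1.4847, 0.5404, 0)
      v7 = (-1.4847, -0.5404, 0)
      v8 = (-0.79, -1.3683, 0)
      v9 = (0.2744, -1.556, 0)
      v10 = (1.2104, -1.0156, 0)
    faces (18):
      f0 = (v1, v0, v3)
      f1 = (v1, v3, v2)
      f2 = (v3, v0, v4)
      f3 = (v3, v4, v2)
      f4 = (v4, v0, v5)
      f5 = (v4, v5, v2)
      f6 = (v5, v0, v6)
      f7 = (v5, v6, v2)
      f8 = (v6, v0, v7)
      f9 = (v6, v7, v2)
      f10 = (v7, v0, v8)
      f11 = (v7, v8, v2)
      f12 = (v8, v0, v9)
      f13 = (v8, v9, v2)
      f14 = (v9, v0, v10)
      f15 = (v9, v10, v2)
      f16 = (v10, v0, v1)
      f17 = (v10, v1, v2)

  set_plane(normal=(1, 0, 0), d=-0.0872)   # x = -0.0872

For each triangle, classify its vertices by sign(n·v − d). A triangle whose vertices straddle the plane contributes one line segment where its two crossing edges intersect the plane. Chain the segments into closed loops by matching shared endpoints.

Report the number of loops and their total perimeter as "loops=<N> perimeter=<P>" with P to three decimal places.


loops=1 perimeter=8.451

Straddling triangles (10 of 18):
  (v4,v0,v5) [++-] → (-0.0872, 0.151033, 0)–(-0.0872, 1.49223, 0)  len=1.3412
  (v4,v5,v2) [+-+] → (-0.0872, 1.49223, 0)–(-0.0872, 0.151033, 2.14398)  len=2.5289
  (v5,v0,v6) [-+-] → (-0.0872, 0.151033, 0)–(-0.0872, 0.031739, 0)  len=0.1193
  (v5,v6,v2) [--+] → (-0.0872, 0.031739, 2.26845)–(-0.0872, 0.151033, 2.14398)  len=0.1724
  (v6,v0,v7) [-+-] → (-0.0872, 0.031739, 0)–(-0.0872, -0.031739, 0)  len=0.0635
  (v6,v7,v2) [--+] → (-0.0872, -0.031739, 2.26845)–(-0.0872, 0.031739, 2.26845)  len=0.0635
  (v7,v0,v8) [-+-] → (-0.0872, -0.031739, 0)–(-0.0872, -0.151033, 0)  len=0.1193
  (v7,v8,v2) [--+] → (-0.0872, -0.151033, 2.14398)–(-0.0872, -0.031739, 2.26845)  len=0.1724
  (v8,v0,v9) [-++] → (-0.0872, -0.151033, 0)–(-0.0872, -1.49223, 0)  len=1.3412
  (v8,v9,v2) [-++] → (-0.0872, -1.49223, 0)–(-0.0872, -0.151033, 2.14398)  len=2.5289

Chained into 1 loop(s):
  loop 1: 10 segments, perimeter = 8.4506
Total perimeter = 8.451


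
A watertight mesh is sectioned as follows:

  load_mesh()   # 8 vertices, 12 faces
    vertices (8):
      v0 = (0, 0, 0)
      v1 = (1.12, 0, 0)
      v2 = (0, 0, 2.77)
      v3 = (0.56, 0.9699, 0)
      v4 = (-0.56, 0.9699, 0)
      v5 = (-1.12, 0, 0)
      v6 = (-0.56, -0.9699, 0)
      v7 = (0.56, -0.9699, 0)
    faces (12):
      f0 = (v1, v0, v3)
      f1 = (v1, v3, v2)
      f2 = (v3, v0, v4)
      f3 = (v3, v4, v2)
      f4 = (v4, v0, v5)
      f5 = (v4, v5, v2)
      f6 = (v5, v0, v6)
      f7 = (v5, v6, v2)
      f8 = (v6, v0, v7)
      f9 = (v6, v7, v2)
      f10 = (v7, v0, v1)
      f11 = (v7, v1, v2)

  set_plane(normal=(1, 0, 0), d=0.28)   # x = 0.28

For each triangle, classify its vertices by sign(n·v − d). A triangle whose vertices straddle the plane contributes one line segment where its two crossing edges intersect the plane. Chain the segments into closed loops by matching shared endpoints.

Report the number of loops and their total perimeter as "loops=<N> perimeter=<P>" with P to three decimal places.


loops=1 perimeter=6.566

Straddling triangles (8 of 12):
  (v1,v0,v3) [+-+] → (0.28, 0, 0)–(0.28, 0.48495, 0)  len=0.4849
  (v1,v3,v2) [++-] → (0.28, 0.48495, 1.385)–(0.28, 0, 2.0775)  len=0.8454
  (v3,v0,v4) [+--] → (0.28, 0.48495, 0)–(0.28, 0.9699, 0)  len=0.4849
  (v3,v4,v2) [+--] → (0.28, 0.9699, 0)–(0.28, 0.48495, 1.385)  len=1.4674
  (v6,v0,v7) [--+] → (0.28, -0.48495, 0)–(0.28, -0.9699, 0)  len=0.4849
  (v6,v7,v2) [-+-] → (0.28, -0.9699, 0)–(0.28, -0.48495, 1.385)  len=1.4674
  (v7,v0,v1) [+-+] → (0.28, -0.48495, 0)–(0.28, 0, 0)  len=0.4849
  (v7,v1,v2) [++-] → (0.28, 0, 2.0775)–(0.28, -0.48495, 1.385)  len=0.8454

Chained into 1 loop(s):
  loop 1: 8 segments, perimeter = 6.5655
Total perimeter = 6.566


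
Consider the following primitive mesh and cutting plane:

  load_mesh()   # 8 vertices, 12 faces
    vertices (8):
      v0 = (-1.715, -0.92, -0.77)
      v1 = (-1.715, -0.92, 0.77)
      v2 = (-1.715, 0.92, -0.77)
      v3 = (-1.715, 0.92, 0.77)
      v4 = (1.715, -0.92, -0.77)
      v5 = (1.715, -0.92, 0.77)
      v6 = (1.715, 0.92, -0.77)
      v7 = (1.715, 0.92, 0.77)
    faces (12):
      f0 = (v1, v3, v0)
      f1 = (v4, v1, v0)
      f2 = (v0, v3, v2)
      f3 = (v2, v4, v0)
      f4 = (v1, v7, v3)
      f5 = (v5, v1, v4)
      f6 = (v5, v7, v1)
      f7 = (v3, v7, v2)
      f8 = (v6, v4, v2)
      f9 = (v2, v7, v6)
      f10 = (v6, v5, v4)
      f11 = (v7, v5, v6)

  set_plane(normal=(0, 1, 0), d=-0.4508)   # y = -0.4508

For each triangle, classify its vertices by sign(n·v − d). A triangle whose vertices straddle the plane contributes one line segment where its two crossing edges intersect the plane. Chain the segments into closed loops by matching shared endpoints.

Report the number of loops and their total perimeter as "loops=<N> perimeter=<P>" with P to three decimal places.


Straddling triangles (8 of 12):
  (v1,v3,v0) [-+-] → (-1.715, -0.4508, 0.77)–(-1.715, -0.4508, -0.3773)  len=1.1473
  (v0,v3,v2) [-++] → (-1.715, -0.4508, -0.3773)–(-1.715, -0.4508, -0.77)  len=0.3927
  (v2,v4,v0) [+--] → (0.84035, -0.4508, -0.77)–(-1.715, -0.4508, -0.77)  len=2.5554
  (v1,v7,v3) [-++] → (-0.84035, -0.4508, 0.77)–(-1.715, -0.4508, 0.77)  len=0.8747
  (v5,v7,v1) [-+-] → (1.715, -0.4508, 0.77)–(-0.84035, -0.4508, 0.77)  len=2.5554
  (v6,v4,v2) [+-+] → (1.715, -0.4508, -0.77)–(0.84035, -0.4508, -0.77)  len=0.8747
  (v6,v5,v4) [+--] → (1.715, -0.4508, 0.3773)–(1.715, -0.4508, -0.77)  len=1.1473
  (v7,v5,v6) [+-+] → (1.715, -0.4508, 0.77)–(1.715, -0.4508, 0.3773)  len=0.3927

Chained into 1 loop(s):
  loop 1: 8 segments, perimeter = 9.9400
Total perimeter = 9.940

loops=1 perimeter=9.940


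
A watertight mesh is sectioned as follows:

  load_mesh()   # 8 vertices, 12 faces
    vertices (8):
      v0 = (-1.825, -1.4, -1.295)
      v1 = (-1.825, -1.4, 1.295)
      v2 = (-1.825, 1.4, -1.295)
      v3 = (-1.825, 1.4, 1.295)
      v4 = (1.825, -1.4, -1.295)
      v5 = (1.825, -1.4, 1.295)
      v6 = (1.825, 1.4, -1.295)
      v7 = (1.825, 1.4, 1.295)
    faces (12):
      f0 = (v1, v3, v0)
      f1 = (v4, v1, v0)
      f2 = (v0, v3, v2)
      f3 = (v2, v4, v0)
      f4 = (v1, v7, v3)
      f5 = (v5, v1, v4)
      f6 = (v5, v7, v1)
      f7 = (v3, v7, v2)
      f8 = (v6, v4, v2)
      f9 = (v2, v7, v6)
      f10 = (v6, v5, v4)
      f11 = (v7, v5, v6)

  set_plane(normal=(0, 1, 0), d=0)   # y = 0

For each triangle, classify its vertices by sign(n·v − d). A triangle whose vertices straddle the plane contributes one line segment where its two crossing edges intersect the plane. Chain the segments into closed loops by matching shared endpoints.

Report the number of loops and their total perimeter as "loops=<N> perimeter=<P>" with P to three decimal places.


loops=1 perimeter=12.480

Straddling triangles (8 of 12):
  (v1,v3,v0) [-+-] → (-1.825, 0, 1.295)–(-1.825, 0, 0)  len=1.2950
  (v0,v3,v2) [-++] → (-1.825, 0, 0)–(-1.825, 0, -1.295)  len=1.2950
  (v2,v4,v0) [+--] → (0, 0, -1.295)–(-1.825, 0, -1.295)  len=1.8250
  (v1,v7,v3) [-++] → (0, 0, 1.295)–(-1.825, 0, 1.295)  len=1.8250
  (v5,v7,v1) [-+-] → (1.825, 0, 1.295)–(0, 0, 1.295)  len=1.8250
  (v6,v4,v2) [+-+] → (1.825, 0, -1.295)–(0, 0, -1.295)  len=1.8250
  (v6,v5,v4) [+--] → (1.825, 0, 0)–(1.825, 0, -1.295)  len=1.2950
  (v7,v5,v6) [+-+] → (1.825, 0, 1.295)–(1.825, 0, 0)  len=1.2950

Chained into 1 loop(s):
  loop 1: 8 segments, perimeter = 12.4800
Total perimeter = 12.480


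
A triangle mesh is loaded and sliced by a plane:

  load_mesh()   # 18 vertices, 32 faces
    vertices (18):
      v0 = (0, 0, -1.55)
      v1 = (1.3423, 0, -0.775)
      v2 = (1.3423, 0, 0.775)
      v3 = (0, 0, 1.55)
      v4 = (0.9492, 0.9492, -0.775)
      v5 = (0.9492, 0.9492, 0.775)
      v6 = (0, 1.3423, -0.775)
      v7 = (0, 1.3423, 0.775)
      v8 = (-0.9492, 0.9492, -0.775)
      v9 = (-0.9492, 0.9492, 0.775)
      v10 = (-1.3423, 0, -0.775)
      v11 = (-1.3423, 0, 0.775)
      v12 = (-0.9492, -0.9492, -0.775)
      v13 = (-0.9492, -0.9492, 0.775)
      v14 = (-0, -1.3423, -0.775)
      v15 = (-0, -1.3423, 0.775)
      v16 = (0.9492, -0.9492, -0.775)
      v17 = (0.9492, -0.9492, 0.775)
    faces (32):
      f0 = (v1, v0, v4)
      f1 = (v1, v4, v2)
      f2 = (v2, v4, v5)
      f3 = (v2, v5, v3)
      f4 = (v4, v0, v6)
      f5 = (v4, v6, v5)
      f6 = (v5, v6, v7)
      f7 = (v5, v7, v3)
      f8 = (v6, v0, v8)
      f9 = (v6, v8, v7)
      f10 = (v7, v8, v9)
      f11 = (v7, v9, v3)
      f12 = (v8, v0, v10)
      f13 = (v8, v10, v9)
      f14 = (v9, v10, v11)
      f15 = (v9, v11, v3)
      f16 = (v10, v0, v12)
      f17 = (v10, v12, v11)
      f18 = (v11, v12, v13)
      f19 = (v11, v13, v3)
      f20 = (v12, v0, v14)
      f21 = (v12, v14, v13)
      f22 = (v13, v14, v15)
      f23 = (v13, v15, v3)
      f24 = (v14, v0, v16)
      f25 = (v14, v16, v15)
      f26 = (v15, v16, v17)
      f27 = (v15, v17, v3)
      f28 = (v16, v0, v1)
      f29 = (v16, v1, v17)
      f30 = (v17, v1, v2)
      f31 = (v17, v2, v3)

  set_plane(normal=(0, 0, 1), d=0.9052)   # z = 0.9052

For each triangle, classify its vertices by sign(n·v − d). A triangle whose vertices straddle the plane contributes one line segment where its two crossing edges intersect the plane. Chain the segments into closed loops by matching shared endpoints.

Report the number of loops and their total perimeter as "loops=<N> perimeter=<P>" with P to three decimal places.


Straddling triangles (8 of 32):
  (v2,v5,v3) [--+] → (0.789734, 0.789734, 0.9052)–(1.11679, 0, 0.9052)  len=0.8548
  (v5,v7,v3) [--+] → (0, 1.11679, 0.9052)–(0.789734, 0.789734, 0.9052)  len=0.8548
  (v7,v9,v3) [--+] → (-0.789734, 0.789734, 0.9052)–(0, 1.11679, 0.9052)  len=0.8548
  (v9,v11,v3) [--+] → (-1.11679, 0, 0.9052)–(-0.789734, 0.789734, 0.9052)  len=0.8548
  (v11,v13,v3) [--+] → (-0.789734, -0.789734, 0.9052)–(-1.11679, 0, 0.9052)  len=0.8548
  (v13,v15,v3) [--+] → (0, -1.11679, 0.9052)–(-0.789734, -0.789734, 0.9052)  len=0.8548
  (v15,v17,v3) [--+] → (0.789734, -0.789734, 0.9052)–(0, -1.11679, 0.9052)  len=0.8548
  (v17,v2,v3) [--+] → (1.11679, 0, 0.9052)–(0.789734, -0.789734, 0.9052)  len=0.8548

Chained into 1 loop(s):
  loop 1: 8 segments, perimeter = 6.8382
Total perimeter = 6.838

loops=1 perimeter=6.838
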